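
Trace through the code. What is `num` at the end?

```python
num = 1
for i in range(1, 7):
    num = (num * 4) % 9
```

Let's trace through this code step by step.

Initialize: num = 1
Entering loop: for i in range(1, 7):

After execution: num = 1
1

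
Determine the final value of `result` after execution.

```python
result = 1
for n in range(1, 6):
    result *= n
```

Let's trace through this code step by step.

Initialize: result = 1
Entering loop: for n in range(1, 6):

After execution: result = 120
120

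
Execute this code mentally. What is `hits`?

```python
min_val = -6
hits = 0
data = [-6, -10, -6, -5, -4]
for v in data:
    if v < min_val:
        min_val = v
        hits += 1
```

Let's trace through this code step by step.

Initialize: min_val = -6
Initialize: hits = 0
Initialize: data = [-6, -10, -6, -5, -4]
Entering loop: for v in data:

After execution: hits = 1
1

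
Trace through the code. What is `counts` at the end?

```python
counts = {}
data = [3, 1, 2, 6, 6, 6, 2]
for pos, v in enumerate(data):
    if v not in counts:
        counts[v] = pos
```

Let's trace through this code step by step.

Initialize: counts = {}
Initialize: data = [3, 1, 2, 6, 6, 6, 2]
Entering loop: for pos, v in enumerate(data):

After execution: counts = {3: 0, 1: 1, 2: 2, 6: 3}
{3: 0, 1: 1, 2: 2, 6: 3}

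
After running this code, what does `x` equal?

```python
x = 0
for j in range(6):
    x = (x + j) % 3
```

Let's trace through this code step by step.

Initialize: x = 0
Entering loop: for j in range(6):

After execution: x = 0
0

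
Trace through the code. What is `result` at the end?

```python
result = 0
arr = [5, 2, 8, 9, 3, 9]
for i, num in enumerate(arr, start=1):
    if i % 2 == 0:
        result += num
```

Let's trace through this code step by step.

Initialize: result = 0
Initialize: arr = [5, 2, 8, 9, 3, 9]
Entering loop: for i, num in enumerate(arr, start=1):

After execution: result = 20
20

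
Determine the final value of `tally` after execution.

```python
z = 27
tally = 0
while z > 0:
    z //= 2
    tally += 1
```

Let's trace through this code step by step.

Initialize: z = 27
Initialize: tally = 0
Entering loop: while z > 0:

After execution: tally = 5
5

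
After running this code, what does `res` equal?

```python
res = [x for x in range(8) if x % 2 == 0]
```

Let's trace through this code step by step.

Initialize: res = [x for x in range(8) if x % 2 == 0]

After execution: res = [0, 2, 4, 6]
[0, 2, 4, 6]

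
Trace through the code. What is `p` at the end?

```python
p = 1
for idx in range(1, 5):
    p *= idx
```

Let's trace through this code step by step.

Initialize: p = 1
Entering loop: for idx in range(1, 5):

After execution: p = 24
24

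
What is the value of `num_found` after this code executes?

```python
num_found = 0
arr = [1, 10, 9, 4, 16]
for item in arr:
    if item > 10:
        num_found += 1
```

Let's trace through this code step by step.

Initialize: num_found = 0
Initialize: arr = [1, 10, 9, 4, 16]
Entering loop: for item in arr:

After execution: num_found = 1
1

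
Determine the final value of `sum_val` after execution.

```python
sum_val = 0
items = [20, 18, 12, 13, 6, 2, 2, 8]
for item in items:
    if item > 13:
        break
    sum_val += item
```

Let's trace through this code step by step.

Initialize: sum_val = 0
Initialize: items = [20, 18, 12, 13, 6, 2, 2, 8]
Entering loop: for item in items:

After execution: sum_val = 0
0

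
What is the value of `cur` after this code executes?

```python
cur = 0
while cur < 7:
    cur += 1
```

Let's trace through this code step by step.

Initialize: cur = 0
Entering loop: while cur < 7:

After execution: cur = 7
7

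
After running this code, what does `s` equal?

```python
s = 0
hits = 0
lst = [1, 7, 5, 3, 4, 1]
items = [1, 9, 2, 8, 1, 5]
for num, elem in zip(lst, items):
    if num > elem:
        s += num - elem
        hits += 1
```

Let's trace through this code step by step.

Initialize: s = 0
Initialize: hits = 0
Initialize: lst = [1, 7, 5, 3, 4, 1]
Initialize: items = [1, 9, 2, 8, 1, 5]
Entering loop: for num, elem in zip(lst, items):

After execution: s = 6
6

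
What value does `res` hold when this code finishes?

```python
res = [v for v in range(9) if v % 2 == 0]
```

Let's trace through this code step by step.

Initialize: res = [v for v in range(9) if v % 2 == 0]

After execution: res = [0, 2, 4, 6, 8]
[0, 2, 4, 6, 8]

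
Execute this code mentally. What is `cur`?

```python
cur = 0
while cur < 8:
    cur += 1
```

Let's trace through this code step by step.

Initialize: cur = 0
Entering loop: while cur < 8:

After execution: cur = 8
8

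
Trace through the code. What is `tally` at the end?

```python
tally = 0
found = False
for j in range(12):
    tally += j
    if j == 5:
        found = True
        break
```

Let's trace through this code step by step.

Initialize: tally = 0
Initialize: found = False
Entering loop: for j in range(12):

After execution: tally = 15
15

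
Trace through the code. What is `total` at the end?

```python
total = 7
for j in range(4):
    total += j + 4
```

Let's trace through this code step by step.

Initialize: total = 7
Entering loop: for j in range(4):

After execution: total = 29
29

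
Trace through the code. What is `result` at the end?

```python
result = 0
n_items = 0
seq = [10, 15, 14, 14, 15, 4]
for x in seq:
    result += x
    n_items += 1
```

Let's trace through this code step by step.

Initialize: result = 0
Initialize: n_items = 0
Initialize: seq = [10, 15, 14, 14, 15, 4]
Entering loop: for x in seq:

After execution: result = 72
72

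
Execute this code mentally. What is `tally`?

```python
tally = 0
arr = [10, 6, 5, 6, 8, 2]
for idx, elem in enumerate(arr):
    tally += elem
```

Let's trace through this code step by step.

Initialize: tally = 0
Initialize: arr = [10, 6, 5, 6, 8, 2]
Entering loop: for idx, elem in enumerate(arr):

After execution: tally = 37
37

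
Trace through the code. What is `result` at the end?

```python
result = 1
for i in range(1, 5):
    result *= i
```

Let's trace through this code step by step.

Initialize: result = 1
Entering loop: for i in range(1, 5):

After execution: result = 24
24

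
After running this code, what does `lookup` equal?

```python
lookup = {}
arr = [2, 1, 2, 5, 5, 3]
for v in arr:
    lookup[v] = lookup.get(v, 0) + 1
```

Let's trace through this code step by step.

Initialize: lookup = {}
Initialize: arr = [2, 1, 2, 5, 5, 3]
Entering loop: for v in arr:

After execution: lookup = {2: 2, 1: 1, 5: 2, 3: 1}
{2: 2, 1: 1, 5: 2, 3: 1}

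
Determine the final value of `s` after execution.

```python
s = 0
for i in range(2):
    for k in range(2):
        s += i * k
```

Let's trace through this code step by step.

Initialize: s = 0
Entering loop: for i in range(2):

After execution: s = 1
1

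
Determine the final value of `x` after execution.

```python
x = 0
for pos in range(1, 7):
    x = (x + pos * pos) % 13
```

Let's trace through this code step by step.

Initialize: x = 0
Entering loop: for pos in range(1, 7):

After execution: x = 0
0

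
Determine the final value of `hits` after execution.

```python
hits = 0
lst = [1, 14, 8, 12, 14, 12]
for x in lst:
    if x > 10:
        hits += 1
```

Let's trace through this code step by step.

Initialize: hits = 0
Initialize: lst = [1, 14, 8, 12, 14, 12]
Entering loop: for x in lst:

After execution: hits = 4
4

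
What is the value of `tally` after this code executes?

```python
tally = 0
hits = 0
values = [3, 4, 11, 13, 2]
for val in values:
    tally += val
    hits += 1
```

Let's trace through this code step by step.

Initialize: tally = 0
Initialize: hits = 0
Initialize: values = [3, 4, 11, 13, 2]
Entering loop: for val in values:

After execution: tally = 33
33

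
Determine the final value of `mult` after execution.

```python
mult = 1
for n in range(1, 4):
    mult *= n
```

Let's trace through this code step by step.

Initialize: mult = 1
Entering loop: for n in range(1, 4):

After execution: mult = 6
6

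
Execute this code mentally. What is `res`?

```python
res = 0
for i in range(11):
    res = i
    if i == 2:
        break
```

Let's trace through this code step by step.

Initialize: res = 0
Entering loop: for i in range(11):

After execution: res = 2
2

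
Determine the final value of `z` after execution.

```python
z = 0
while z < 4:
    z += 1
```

Let's trace through this code step by step.

Initialize: z = 0
Entering loop: while z < 4:

After execution: z = 4
4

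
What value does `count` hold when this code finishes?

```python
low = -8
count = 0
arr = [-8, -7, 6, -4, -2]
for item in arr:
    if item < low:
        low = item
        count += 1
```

Let's trace through this code step by step.

Initialize: low = -8
Initialize: count = 0
Initialize: arr = [-8, -7, 6, -4, -2]
Entering loop: for item in arr:

After execution: count = 0
0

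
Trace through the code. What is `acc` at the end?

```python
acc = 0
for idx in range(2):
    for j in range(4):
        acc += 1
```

Let's trace through this code step by step.

Initialize: acc = 0
Entering loop: for idx in range(2):

After execution: acc = 8
8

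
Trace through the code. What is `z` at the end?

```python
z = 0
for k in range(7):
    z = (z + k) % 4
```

Let's trace through this code step by step.

Initialize: z = 0
Entering loop: for k in range(7):

After execution: z = 1
1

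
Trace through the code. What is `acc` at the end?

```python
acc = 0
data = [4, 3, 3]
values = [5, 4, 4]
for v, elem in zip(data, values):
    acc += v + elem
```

Let's trace through this code step by step.

Initialize: acc = 0
Initialize: data = [4, 3, 3]
Initialize: values = [5, 4, 4]
Entering loop: for v, elem in zip(data, values):

After execution: acc = 23
23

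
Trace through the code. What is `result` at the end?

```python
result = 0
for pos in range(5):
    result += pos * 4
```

Let's trace through this code step by step.

Initialize: result = 0
Entering loop: for pos in range(5):

After execution: result = 40
40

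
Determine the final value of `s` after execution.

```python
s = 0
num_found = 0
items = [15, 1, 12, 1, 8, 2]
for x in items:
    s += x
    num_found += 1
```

Let's trace through this code step by step.

Initialize: s = 0
Initialize: num_found = 0
Initialize: items = [15, 1, 12, 1, 8, 2]
Entering loop: for x in items:

After execution: s = 39
39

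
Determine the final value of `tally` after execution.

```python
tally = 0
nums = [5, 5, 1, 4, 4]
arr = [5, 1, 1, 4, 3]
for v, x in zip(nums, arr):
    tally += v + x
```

Let's trace through this code step by step.

Initialize: tally = 0
Initialize: nums = [5, 5, 1, 4, 4]
Initialize: arr = [5, 1, 1, 4, 3]
Entering loop: for v, x in zip(nums, arr):

After execution: tally = 33
33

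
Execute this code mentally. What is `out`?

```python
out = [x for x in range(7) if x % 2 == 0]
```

Let's trace through this code step by step.

Initialize: out = [x for x in range(7) if x % 2 == 0]

After execution: out = [0, 2, 4, 6]
[0, 2, 4, 6]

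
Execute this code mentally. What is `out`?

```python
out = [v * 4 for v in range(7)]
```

Let's trace through this code step by step.

Initialize: out = [v * 4 for v in range(7)]

After execution: out = [0, 4, 8, 12, 16, 20, 24]
[0, 4, 8, 12, 16, 20, 24]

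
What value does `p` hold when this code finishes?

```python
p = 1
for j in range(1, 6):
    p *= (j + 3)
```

Let's trace through this code step by step.

Initialize: p = 1
Entering loop: for j in range(1, 6):

After execution: p = 6720
6720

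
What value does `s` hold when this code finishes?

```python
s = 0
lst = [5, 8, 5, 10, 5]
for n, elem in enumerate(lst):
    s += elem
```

Let's trace through this code step by step.

Initialize: s = 0
Initialize: lst = [5, 8, 5, 10, 5]
Entering loop: for n, elem in enumerate(lst):

After execution: s = 33
33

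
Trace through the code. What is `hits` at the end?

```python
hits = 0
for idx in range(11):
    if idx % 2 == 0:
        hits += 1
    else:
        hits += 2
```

Let's trace through this code step by step.

Initialize: hits = 0
Entering loop: for idx in range(11):

After execution: hits = 16
16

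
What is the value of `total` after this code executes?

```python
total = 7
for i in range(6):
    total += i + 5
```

Let's trace through this code step by step.

Initialize: total = 7
Entering loop: for i in range(6):

After execution: total = 52
52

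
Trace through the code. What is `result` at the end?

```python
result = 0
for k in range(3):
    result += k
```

Let's trace through this code step by step.

Initialize: result = 0
Entering loop: for k in range(3):

After execution: result = 3
3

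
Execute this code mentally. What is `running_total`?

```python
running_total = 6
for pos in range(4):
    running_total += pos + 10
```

Let's trace through this code step by step.

Initialize: running_total = 6
Entering loop: for pos in range(4):

After execution: running_total = 52
52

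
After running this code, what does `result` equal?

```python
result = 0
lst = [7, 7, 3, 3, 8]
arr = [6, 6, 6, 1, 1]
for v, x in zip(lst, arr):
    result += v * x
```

Let's trace through this code step by step.

Initialize: result = 0
Initialize: lst = [7, 7, 3, 3, 8]
Initialize: arr = [6, 6, 6, 1, 1]
Entering loop: for v, x in zip(lst, arr):

After execution: result = 113
113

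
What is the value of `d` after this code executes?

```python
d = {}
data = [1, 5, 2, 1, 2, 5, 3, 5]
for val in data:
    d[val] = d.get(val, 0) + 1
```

Let's trace through this code step by step.

Initialize: d = {}
Initialize: data = [1, 5, 2, 1, 2, 5, 3, 5]
Entering loop: for val in data:

After execution: d = {1: 2, 5: 3, 2: 2, 3: 1}
{1: 2, 5: 3, 2: 2, 3: 1}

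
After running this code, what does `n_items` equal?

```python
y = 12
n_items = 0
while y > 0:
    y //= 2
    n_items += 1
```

Let's trace through this code step by step.

Initialize: y = 12
Initialize: n_items = 0
Entering loop: while y > 0:

After execution: n_items = 4
4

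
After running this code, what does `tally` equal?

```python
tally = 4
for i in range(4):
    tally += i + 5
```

Let's trace through this code step by step.

Initialize: tally = 4
Entering loop: for i in range(4):

After execution: tally = 30
30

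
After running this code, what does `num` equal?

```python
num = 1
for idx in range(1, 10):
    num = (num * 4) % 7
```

Let's trace through this code step by step.

Initialize: num = 1
Entering loop: for idx in range(1, 10):

After execution: num = 1
1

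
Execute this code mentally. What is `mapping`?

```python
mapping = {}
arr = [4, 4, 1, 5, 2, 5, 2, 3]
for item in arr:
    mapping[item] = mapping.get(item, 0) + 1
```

Let's trace through this code step by step.

Initialize: mapping = {}
Initialize: arr = [4, 4, 1, 5, 2, 5, 2, 3]
Entering loop: for item in arr:

After execution: mapping = {4: 2, 1: 1, 5: 2, 2: 2, 3: 1}
{4: 2, 1: 1, 5: 2, 2: 2, 3: 1}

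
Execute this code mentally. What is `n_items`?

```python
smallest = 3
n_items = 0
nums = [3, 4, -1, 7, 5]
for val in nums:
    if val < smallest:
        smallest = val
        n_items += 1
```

Let's trace through this code step by step.

Initialize: smallest = 3
Initialize: n_items = 0
Initialize: nums = [3, 4, -1, 7, 5]
Entering loop: for val in nums:

After execution: n_items = 1
1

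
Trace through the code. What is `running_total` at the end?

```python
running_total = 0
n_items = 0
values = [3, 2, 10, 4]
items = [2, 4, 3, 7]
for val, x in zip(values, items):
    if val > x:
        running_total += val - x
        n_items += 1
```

Let's trace through this code step by step.

Initialize: running_total = 0
Initialize: n_items = 0
Initialize: values = [3, 2, 10, 4]
Initialize: items = [2, 4, 3, 7]
Entering loop: for val, x in zip(values, items):

After execution: running_total = 8
8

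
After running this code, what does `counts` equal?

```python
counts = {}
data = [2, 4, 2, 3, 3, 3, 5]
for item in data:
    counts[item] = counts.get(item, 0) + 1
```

Let's trace through this code step by step.

Initialize: counts = {}
Initialize: data = [2, 4, 2, 3, 3, 3, 5]
Entering loop: for item in data:

After execution: counts = {2: 2, 4: 1, 3: 3, 5: 1}
{2: 2, 4: 1, 3: 3, 5: 1}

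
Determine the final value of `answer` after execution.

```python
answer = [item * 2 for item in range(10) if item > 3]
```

Let's trace through this code step by step.

Initialize: answer = [item * 2 for item in range(10) if item > 3]

After execution: answer = [8, 10, 12, 14, 16, 18]
[8, 10, 12, 14, 16, 18]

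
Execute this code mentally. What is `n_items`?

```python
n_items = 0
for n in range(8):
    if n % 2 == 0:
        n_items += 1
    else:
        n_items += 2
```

Let's trace through this code step by step.

Initialize: n_items = 0
Entering loop: for n in range(8):

After execution: n_items = 12
12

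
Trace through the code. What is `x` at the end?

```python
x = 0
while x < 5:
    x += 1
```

Let's trace through this code step by step.

Initialize: x = 0
Entering loop: while x < 5:

After execution: x = 5
5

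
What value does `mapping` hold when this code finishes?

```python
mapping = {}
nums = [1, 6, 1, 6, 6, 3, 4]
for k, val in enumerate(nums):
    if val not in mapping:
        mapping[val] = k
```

Let's trace through this code step by step.

Initialize: mapping = {}
Initialize: nums = [1, 6, 1, 6, 6, 3, 4]
Entering loop: for k, val in enumerate(nums):

After execution: mapping = {1: 0, 6: 1, 3: 5, 4: 6}
{1: 0, 6: 1, 3: 5, 4: 6}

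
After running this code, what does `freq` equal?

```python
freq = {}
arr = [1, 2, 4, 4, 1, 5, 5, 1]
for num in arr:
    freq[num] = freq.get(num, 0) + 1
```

Let's trace through this code step by step.

Initialize: freq = {}
Initialize: arr = [1, 2, 4, 4, 1, 5, 5, 1]
Entering loop: for num in arr:

After execution: freq = {1: 3, 2: 1, 4: 2, 5: 2}
{1: 3, 2: 1, 4: 2, 5: 2}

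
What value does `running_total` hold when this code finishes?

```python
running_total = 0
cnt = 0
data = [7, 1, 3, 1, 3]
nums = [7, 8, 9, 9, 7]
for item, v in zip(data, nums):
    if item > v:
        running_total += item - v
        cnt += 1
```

Let's trace through this code step by step.

Initialize: running_total = 0
Initialize: cnt = 0
Initialize: data = [7, 1, 3, 1, 3]
Initialize: nums = [7, 8, 9, 9, 7]
Entering loop: for item, v in zip(data, nums):

After execution: running_total = 0
0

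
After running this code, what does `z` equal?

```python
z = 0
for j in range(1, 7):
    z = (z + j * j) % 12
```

Let's trace through this code step by step.

Initialize: z = 0
Entering loop: for j in range(1, 7):

After execution: z = 7
7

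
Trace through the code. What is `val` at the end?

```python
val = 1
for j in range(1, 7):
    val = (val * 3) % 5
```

Let's trace through this code step by step.

Initialize: val = 1
Entering loop: for j in range(1, 7):

After execution: val = 4
4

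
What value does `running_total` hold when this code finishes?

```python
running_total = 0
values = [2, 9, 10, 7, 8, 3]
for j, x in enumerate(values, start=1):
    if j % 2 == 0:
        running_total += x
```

Let's trace through this code step by step.

Initialize: running_total = 0
Initialize: values = [2, 9, 10, 7, 8, 3]
Entering loop: for j, x in enumerate(values, start=1):

After execution: running_total = 19
19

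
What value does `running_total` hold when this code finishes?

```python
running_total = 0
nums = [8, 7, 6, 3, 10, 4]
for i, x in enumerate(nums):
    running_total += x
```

Let's trace through this code step by step.

Initialize: running_total = 0
Initialize: nums = [8, 7, 6, 3, 10, 4]
Entering loop: for i, x in enumerate(nums):

After execution: running_total = 38
38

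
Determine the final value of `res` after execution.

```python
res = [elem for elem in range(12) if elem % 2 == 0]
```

Let's trace through this code step by step.

Initialize: res = [elem for elem in range(12) if elem % 2 == 0]

After execution: res = [0, 2, 4, 6, 8, 10]
[0, 2, 4, 6, 8, 10]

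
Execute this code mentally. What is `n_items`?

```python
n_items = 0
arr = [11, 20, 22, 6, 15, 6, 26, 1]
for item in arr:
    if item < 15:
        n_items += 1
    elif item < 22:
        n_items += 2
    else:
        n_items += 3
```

Let's trace through this code step by step.

Initialize: n_items = 0
Initialize: arr = [11, 20, 22, 6, 15, 6, 26, 1]
Entering loop: for item in arr:

After execution: n_items = 14
14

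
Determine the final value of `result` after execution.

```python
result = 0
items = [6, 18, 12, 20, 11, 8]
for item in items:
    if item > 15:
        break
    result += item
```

Let's trace through this code step by step.

Initialize: result = 0
Initialize: items = [6, 18, 12, 20, 11, 8]
Entering loop: for item in items:

After execution: result = 6
6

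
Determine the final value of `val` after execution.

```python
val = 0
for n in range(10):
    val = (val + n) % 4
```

Let's trace through this code step by step.

Initialize: val = 0
Entering loop: for n in range(10):

After execution: val = 1
1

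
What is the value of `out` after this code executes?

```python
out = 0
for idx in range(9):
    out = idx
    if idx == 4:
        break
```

Let's trace through this code step by step.

Initialize: out = 0
Entering loop: for idx in range(9):

After execution: out = 4
4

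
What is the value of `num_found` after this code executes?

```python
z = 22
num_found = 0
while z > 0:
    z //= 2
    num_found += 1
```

Let's trace through this code step by step.

Initialize: z = 22
Initialize: num_found = 0
Entering loop: while z > 0:

After execution: num_found = 5
5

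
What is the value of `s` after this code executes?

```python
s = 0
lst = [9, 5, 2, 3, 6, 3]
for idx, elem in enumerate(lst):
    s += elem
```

Let's trace through this code step by step.

Initialize: s = 0
Initialize: lst = [9, 5, 2, 3, 6, 3]
Entering loop: for idx, elem in enumerate(lst):

After execution: s = 28
28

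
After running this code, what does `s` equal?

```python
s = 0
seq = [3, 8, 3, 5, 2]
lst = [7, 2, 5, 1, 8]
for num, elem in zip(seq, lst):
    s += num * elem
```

Let's trace through this code step by step.

Initialize: s = 0
Initialize: seq = [3, 8, 3, 5, 2]
Initialize: lst = [7, 2, 5, 1, 8]
Entering loop: for num, elem in zip(seq, lst):

After execution: s = 73
73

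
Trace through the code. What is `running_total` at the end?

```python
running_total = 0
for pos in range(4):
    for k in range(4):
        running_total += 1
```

Let's trace through this code step by step.

Initialize: running_total = 0
Entering loop: for pos in range(4):

After execution: running_total = 16
16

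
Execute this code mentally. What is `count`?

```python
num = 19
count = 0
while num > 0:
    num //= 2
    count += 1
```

Let's trace through this code step by step.

Initialize: num = 19
Initialize: count = 0
Entering loop: while num > 0:

After execution: count = 5
5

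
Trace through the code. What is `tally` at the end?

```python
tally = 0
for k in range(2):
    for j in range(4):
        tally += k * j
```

Let's trace through this code step by step.

Initialize: tally = 0
Entering loop: for k in range(2):

After execution: tally = 6
6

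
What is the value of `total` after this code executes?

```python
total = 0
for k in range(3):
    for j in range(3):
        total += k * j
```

Let's trace through this code step by step.

Initialize: total = 0
Entering loop: for k in range(3):

After execution: total = 9
9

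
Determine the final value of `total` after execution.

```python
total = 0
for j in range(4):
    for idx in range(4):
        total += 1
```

Let's trace through this code step by step.

Initialize: total = 0
Entering loop: for j in range(4):

After execution: total = 16
16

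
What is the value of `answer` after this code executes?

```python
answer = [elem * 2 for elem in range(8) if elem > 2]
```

Let's trace through this code step by step.

Initialize: answer = [elem * 2 for elem in range(8) if elem > 2]

After execution: answer = [6, 8, 10, 12, 14]
[6, 8, 10, 12, 14]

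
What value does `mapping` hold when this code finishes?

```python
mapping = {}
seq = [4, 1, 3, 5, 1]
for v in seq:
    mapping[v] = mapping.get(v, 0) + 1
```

Let's trace through this code step by step.

Initialize: mapping = {}
Initialize: seq = [4, 1, 3, 5, 1]
Entering loop: for v in seq:

After execution: mapping = {4: 1, 1: 2, 3: 1, 5: 1}
{4: 1, 1: 2, 3: 1, 5: 1}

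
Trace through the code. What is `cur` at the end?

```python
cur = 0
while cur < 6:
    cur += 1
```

Let's trace through this code step by step.

Initialize: cur = 0
Entering loop: while cur < 6:

After execution: cur = 6
6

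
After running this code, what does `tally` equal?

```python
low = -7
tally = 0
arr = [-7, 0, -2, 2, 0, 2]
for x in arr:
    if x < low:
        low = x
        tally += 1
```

Let's trace through this code step by step.

Initialize: low = -7
Initialize: tally = 0
Initialize: arr = [-7, 0, -2, 2, 0, 2]
Entering loop: for x in arr:

After execution: tally = 0
0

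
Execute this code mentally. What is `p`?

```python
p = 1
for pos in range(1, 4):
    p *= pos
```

Let's trace through this code step by step.

Initialize: p = 1
Entering loop: for pos in range(1, 4):

After execution: p = 6
6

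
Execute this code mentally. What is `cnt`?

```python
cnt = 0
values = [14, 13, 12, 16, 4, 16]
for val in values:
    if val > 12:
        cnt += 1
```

Let's trace through this code step by step.

Initialize: cnt = 0
Initialize: values = [14, 13, 12, 16, 4, 16]
Entering loop: for val in values:

After execution: cnt = 4
4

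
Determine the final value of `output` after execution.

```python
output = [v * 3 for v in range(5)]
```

Let's trace through this code step by step.

Initialize: output = [v * 3 for v in range(5)]

After execution: output = [0, 3, 6, 9, 12]
[0, 3, 6, 9, 12]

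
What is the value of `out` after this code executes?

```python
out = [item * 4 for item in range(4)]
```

Let's trace through this code step by step.

Initialize: out = [item * 4 for item in range(4)]

After execution: out = [0, 4, 8, 12]
[0, 4, 8, 12]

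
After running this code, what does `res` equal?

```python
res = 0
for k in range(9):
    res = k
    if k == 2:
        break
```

Let's trace through this code step by step.

Initialize: res = 0
Entering loop: for k in range(9):

After execution: res = 2
2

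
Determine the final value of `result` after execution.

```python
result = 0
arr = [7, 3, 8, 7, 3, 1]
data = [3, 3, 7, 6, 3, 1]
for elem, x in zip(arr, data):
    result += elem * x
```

Let's trace through this code step by step.

Initialize: result = 0
Initialize: arr = [7, 3, 8, 7, 3, 1]
Initialize: data = [3, 3, 7, 6, 3, 1]
Entering loop: for elem, x in zip(arr, data):

After execution: result = 138
138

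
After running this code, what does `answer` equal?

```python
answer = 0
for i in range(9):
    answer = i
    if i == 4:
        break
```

Let's trace through this code step by step.

Initialize: answer = 0
Entering loop: for i in range(9):

After execution: answer = 4
4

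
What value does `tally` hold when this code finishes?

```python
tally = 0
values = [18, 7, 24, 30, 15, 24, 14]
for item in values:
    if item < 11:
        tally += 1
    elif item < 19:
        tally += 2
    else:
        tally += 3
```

Let's trace through this code step by step.

Initialize: tally = 0
Initialize: values = [18, 7, 24, 30, 15, 24, 14]
Entering loop: for item in values:

After execution: tally = 16
16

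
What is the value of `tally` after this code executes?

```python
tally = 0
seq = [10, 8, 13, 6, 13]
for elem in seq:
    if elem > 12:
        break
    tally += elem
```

Let's trace through this code step by step.

Initialize: tally = 0
Initialize: seq = [10, 8, 13, 6, 13]
Entering loop: for elem in seq:

After execution: tally = 18
18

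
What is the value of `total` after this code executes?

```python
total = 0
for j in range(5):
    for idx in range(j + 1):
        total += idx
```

Let's trace through this code step by step.

Initialize: total = 0
Entering loop: for j in range(5):

After execution: total = 20
20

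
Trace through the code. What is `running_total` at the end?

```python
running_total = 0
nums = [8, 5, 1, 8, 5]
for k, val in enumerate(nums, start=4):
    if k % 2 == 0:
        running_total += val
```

Let's trace through this code step by step.

Initialize: running_total = 0
Initialize: nums = [8, 5, 1, 8, 5]
Entering loop: for k, val in enumerate(nums, start=4):

After execution: running_total = 14
14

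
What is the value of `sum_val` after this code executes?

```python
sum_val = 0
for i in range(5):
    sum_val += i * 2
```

Let's trace through this code step by step.

Initialize: sum_val = 0
Entering loop: for i in range(5):

After execution: sum_val = 20
20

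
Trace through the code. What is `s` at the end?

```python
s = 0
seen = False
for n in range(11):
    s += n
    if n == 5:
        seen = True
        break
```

Let's trace through this code step by step.

Initialize: s = 0
Initialize: seen = False
Entering loop: for n in range(11):

After execution: s = 15
15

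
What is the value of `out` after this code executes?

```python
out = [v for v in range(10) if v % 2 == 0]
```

Let's trace through this code step by step.

Initialize: out = [v for v in range(10) if v % 2 == 0]

After execution: out = [0, 2, 4, 6, 8]
[0, 2, 4, 6, 8]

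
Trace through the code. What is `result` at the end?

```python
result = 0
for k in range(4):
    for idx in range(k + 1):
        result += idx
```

Let's trace through this code step by step.

Initialize: result = 0
Entering loop: for k in range(4):

After execution: result = 10
10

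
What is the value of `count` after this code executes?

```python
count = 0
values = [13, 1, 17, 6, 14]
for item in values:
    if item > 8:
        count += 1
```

Let's trace through this code step by step.

Initialize: count = 0
Initialize: values = [13, 1, 17, 6, 14]
Entering loop: for item in values:

After execution: count = 3
3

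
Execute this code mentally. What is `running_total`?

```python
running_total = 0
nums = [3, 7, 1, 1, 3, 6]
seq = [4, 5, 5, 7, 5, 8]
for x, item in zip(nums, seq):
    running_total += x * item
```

Let's trace through this code step by step.

Initialize: running_total = 0
Initialize: nums = [3, 7, 1, 1, 3, 6]
Initialize: seq = [4, 5, 5, 7, 5, 8]
Entering loop: for x, item in zip(nums, seq):

After execution: running_total = 122
122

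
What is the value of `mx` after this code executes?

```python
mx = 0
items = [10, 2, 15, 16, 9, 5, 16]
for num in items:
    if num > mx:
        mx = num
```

Let's trace through this code step by step.

Initialize: mx = 0
Initialize: items = [10, 2, 15, 16, 9, 5, 16]
Entering loop: for num in items:

After execution: mx = 16
16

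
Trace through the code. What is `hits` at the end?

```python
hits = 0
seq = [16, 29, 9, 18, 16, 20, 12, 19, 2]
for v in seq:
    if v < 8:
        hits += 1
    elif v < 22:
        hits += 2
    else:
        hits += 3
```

Let's trace through this code step by step.

Initialize: hits = 0
Initialize: seq = [16, 29, 9, 18, 16, 20, 12, 19, 2]
Entering loop: for v in seq:

After execution: hits = 18
18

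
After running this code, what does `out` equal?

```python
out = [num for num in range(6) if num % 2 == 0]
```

Let's trace through this code step by step.

Initialize: out = [num for num in range(6) if num % 2 == 0]

After execution: out = [0, 2, 4]
[0, 2, 4]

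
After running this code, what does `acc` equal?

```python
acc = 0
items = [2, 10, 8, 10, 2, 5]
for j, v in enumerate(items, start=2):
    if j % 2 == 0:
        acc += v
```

Let's trace through this code step by step.

Initialize: acc = 0
Initialize: items = [2, 10, 8, 10, 2, 5]
Entering loop: for j, v in enumerate(items, start=2):

After execution: acc = 12
12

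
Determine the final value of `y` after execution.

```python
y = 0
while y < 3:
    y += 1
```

Let's trace through this code step by step.

Initialize: y = 0
Entering loop: while y < 3:

After execution: y = 3
3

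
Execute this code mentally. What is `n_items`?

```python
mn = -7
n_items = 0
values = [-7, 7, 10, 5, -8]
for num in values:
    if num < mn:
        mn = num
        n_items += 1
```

Let's trace through this code step by step.

Initialize: mn = -7
Initialize: n_items = 0
Initialize: values = [-7, 7, 10, 5, -8]
Entering loop: for num in values:

After execution: n_items = 1
1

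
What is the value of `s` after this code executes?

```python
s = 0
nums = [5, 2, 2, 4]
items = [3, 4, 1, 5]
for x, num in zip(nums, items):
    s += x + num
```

Let's trace through this code step by step.

Initialize: s = 0
Initialize: nums = [5, 2, 2, 4]
Initialize: items = [3, 4, 1, 5]
Entering loop: for x, num in zip(nums, items):

After execution: s = 26
26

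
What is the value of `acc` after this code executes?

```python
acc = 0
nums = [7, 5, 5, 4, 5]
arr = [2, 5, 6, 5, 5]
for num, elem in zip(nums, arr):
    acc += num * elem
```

Let's trace through this code step by step.

Initialize: acc = 0
Initialize: nums = [7, 5, 5, 4, 5]
Initialize: arr = [2, 5, 6, 5, 5]
Entering loop: for num, elem in zip(nums, arr):

After execution: acc = 114
114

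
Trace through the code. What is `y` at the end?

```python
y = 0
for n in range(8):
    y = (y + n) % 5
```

Let's trace through this code step by step.

Initialize: y = 0
Entering loop: for n in range(8):

After execution: y = 3
3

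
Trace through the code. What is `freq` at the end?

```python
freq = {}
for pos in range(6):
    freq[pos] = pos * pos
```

Let's trace through this code step by step.

Initialize: freq = {}
Entering loop: for pos in range(6):

After execution: freq = {0: 0, 1: 1, 2: 4, 3: 9, 4: 16, 5: 25}
{0: 0, 1: 1, 2: 4, 3: 9, 4: 16, 5: 25}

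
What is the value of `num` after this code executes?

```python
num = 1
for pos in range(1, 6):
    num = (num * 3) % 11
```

Let's trace through this code step by step.

Initialize: num = 1
Entering loop: for pos in range(1, 6):

After execution: num = 1
1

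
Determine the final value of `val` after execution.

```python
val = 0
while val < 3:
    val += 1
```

Let's trace through this code step by step.

Initialize: val = 0
Entering loop: while val < 3:

After execution: val = 3
3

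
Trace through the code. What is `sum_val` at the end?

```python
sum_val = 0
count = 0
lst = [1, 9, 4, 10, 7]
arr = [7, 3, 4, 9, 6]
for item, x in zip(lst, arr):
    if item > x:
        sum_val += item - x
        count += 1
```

Let's trace through this code step by step.

Initialize: sum_val = 0
Initialize: count = 0
Initialize: lst = [1, 9, 4, 10, 7]
Initialize: arr = [7, 3, 4, 9, 6]
Entering loop: for item, x in zip(lst, arr):

After execution: sum_val = 8
8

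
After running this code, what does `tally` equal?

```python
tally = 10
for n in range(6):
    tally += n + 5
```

Let's trace through this code step by step.

Initialize: tally = 10
Entering loop: for n in range(6):

After execution: tally = 55
55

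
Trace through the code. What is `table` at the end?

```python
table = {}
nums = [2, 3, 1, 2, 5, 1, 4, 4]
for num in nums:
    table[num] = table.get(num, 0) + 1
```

Let's trace through this code step by step.

Initialize: table = {}
Initialize: nums = [2, 3, 1, 2, 5, 1, 4, 4]
Entering loop: for num in nums:

After execution: table = {2: 2, 3: 1, 1: 2, 5: 1, 4: 2}
{2: 2, 3: 1, 1: 2, 5: 1, 4: 2}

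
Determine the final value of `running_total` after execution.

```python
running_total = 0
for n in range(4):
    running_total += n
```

Let's trace through this code step by step.

Initialize: running_total = 0
Entering loop: for n in range(4):

After execution: running_total = 6
6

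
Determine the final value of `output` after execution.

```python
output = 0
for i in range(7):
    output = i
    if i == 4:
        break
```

Let's trace through this code step by step.

Initialize: output = 0
Entering loop: for i in range(7):

After execution: output = 4
4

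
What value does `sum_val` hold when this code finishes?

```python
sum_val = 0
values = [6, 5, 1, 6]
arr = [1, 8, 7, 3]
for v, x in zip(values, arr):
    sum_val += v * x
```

Let's trace through this code step by step.

Initialize: sum_val = 0
Initialize: values = [6, 5, 1, 6]
Initialize: arr = [1, 8, 7, 3]
Entering loop: for v, x in zip(values, arr):

After execution: sum_val = 71
71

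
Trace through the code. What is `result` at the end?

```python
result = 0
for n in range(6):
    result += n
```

Let's trace through this code step by step.

Initialize: result = 0
Entering loop: for n in range(6):

After execution: result = 15
15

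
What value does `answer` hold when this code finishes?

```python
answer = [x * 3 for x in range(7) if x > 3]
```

Let's trace through this code step by step.

Initialize: answer = [x * 3 for x in range(7) if x > 3]

After execution: answer = [12, 15, 18]
[12, 15, 18]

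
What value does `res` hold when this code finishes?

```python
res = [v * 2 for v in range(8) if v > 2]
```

Let's trace through this code step by step.

Initialize: res = [v * 2 for v in range(8) if v > 2]

After execution: res = [6, 8, 10, 12, 14]
[6, 8, 10, 12, 14]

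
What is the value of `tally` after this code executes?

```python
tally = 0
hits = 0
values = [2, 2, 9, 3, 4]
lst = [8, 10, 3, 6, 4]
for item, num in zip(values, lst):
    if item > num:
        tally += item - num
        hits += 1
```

Let's trace through this code step by step.

Initialize: tally = 0
Initialize: hits = 0
Initialize: values = [2, 2, 9, 3, 4]
Initialize: lst = [8, 10, 3, 6, 4]
Entering loop: for item, num in zip(values, lst):

After execution: tally = 6
6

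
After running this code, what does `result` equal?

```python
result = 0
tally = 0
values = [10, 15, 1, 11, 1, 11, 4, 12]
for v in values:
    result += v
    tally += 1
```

Let's trace through this code step by step.

Initialize: result = 0
Initialize: tally = 0
Initialize: values = [10, 15, 1, 11, 1, 11, 4, 12]
Entering loop: for v in values:

After execution: result = 65
65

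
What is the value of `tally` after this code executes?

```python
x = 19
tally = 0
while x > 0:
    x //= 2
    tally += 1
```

Let's trace through this code step by step.

Initialize: x = 19
Initialize: tally = 0
Entering loop: while x > 0:

After execution: tally = 5
5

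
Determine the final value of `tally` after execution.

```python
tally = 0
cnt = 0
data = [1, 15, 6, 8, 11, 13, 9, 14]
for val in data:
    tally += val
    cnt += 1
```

Let's trace through this code step by step.

Initialize: tally = 0
Initialize: cnt = 0
Initialize: data = [1, 15, 6, 8, 11, 13, 9, 14]
Entering loop: for val in data:

After execution: tally = 77
77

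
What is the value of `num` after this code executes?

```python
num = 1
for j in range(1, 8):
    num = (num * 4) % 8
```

Let's trace through this code step by step.

Initialize: num = 1
Entering loop: for j in range(1, 8):

After execution: num = 0
0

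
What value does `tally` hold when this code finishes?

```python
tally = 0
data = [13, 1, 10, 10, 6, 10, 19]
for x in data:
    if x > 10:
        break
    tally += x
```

Let's trace through this code step by step.

Initialize: tally = 0
Initialize: data = [13, 1, 10, 10, 6, 10, 19]
Entering loop: for x in data:

After execution: tally = 0
0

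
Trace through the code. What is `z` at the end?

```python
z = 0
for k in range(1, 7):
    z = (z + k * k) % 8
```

Let's trace through this code step by step.

Initialize: z = 0
Entering loop: for k in range(1, 7):

After execution: z = 3
3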